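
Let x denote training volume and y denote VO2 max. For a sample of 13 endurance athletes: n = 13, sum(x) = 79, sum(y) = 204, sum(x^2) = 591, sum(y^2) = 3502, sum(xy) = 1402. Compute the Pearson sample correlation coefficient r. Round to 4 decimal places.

Numerator: nΣxy − (Σx)(Σy) = 13·1402 − (79)(204) = 2110
Denominator: √[(nΣx²−(Σx)²)(nΣy²−(Σy)²)]
  nΣx²−(Σx)² = 13·591 − 6241 = 1442;  nΣy²−(Σy)² = 13·3502 − 41616 = 3910
  √(1442·3910) = √5638220 = 2374.4936
r = 2110 / 2374.4936 = 0.8886

0.8886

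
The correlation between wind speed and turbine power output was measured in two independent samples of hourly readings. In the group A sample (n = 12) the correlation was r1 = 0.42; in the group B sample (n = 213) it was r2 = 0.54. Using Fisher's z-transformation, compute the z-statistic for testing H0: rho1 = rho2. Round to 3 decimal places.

-0.460

z1 = atanh(0.42) = 0.447692,  z2 = atanh(0.54) = 0.604156
SE = √(1/(n1−3) + 1/(n2−3)) = √(1/9 + 1/210) = √(0.1111111 + 0.0047619) = √0.1158730 = 0.340401
z = (z1 − z2)/SE = (0.447692 − 0.604156) / 0.340401 = -0.156464 / 0.340401 = -0.460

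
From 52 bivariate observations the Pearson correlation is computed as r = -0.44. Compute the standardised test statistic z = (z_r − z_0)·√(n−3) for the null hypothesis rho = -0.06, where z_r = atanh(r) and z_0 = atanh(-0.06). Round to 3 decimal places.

-2.885

z_r = atanh(-0.44) = -0.472231,  z_0 = atanh(-0.06) = -0.060072
SE = 1/√(n−3) = 1/√49 = 0.142857
z = (z_r − z_0)/SE = (-0.472231 − (-0.060072)) / 0.142857 = -0.412159 / 0.142857 = -2.885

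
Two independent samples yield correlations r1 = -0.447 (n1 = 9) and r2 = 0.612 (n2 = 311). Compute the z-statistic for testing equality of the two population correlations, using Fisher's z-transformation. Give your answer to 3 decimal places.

z1 = atanh(-0.447) = -0.480945,  z2 = atanh(0.612) = 0.712113
SE = √(1/(n1−3) + 1/(n2−3)) = √(1/6 + 1/308) = √(0.1666667 + 0.0032468) = √0.1699135 = 0.412206
z = (z1 − z2)/SE = (-0.480945 − 0.712113) / 0.412206 = -1.193058 / 0.412206 = -2.894

-2.894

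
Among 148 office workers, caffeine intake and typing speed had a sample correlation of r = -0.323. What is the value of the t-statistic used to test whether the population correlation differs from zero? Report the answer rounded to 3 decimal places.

t = r·√(n−2) / √(1−r²) with r = -0.323, n = 148
  = -0.323·√146 / √(1 − 0.104329)
  = -0.323·12.083046 / 0.946399
  = -3.902824 / 0.946399 = -4.124

-4.124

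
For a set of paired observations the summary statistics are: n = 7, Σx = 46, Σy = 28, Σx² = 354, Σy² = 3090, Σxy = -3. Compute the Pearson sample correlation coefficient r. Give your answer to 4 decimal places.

S_xy = nΣxy − ΣxΣy = 7·(-3) − 46·28 = -21 − 1288 = -1309
S_xx = nΣx² − (Σx)² = 7·354 − 46² = 2478 − 2116 = 362
S_yy = nΣy² − (Σy)² = 7·3090 − 28² = 21630 − 784 = 20846
r = S_xy / √(S_xx·S_yy) = -1309 / √(362·20846) = -1309 / √7546252 = -1309 / 2747.0442 = -0.4765

-0.4765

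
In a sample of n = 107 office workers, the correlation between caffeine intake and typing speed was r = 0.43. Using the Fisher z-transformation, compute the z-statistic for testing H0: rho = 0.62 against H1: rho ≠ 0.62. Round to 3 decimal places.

-2.704

Fisher z: atanh(0.43) = 0.459897, atanh(0.62) = 0.725005
z = (z_r − z_0)·√(n−3) = (0.459897 − 0.725005)·√104 = -0.265108 · 10.198039 = -2.704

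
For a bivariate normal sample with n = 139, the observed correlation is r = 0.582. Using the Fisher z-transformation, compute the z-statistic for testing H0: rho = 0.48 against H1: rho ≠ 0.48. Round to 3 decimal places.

z_r = atanh(0.582) = 0.665482,  z_0 = atanh(0.48) = 0.522984
SE = 1/√(n−3) = 1/√136 = 0.085749
z = (z_r − z_0)/SE = (0.665482 − 0.522984) / 0.085749 = 0.142498 / 0.085749 = 1.662

1.662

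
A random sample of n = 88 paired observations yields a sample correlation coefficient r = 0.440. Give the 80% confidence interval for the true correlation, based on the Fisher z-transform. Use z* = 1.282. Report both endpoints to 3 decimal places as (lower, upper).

(0.321, 0.545)

z_r = atanh(0.440) = 0.472231;  SE = 1/√(n−3) = 1/√85 = 0.108465
z-limits: 0.472231 ± 1.282·0.108465 = 0.472231 ± 0.139052 = [0.333179, 0.611283]
ρ-limits: (tanh 0.333179, tanh 0.611283) = (0.321, 0.545)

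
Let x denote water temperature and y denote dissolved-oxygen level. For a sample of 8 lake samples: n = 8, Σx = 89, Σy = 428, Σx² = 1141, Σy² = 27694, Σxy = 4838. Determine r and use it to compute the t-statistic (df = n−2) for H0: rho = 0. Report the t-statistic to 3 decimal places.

Numerator: nΣxy − (Σx)(Σy) = 8·4838 − (89)(428) = 612
Denominator: √[(nΣx²−(Σx)²)(nΣy²−(Σy)²)]
  nΣx²−(Σx)² = 8·1141 − 7921 = 1207;  nΣy²−(Σy)² = 8·27694 − 183184 = 38368
  √(1207·38368) = √46310176 = 6805.1580
r = 612 / 6805.1580 = 0.0899
t = r·√(n−2)/√(1−r²) = 0.0899·√6 / √(1−0.008082) = 0.220209 / 0.995951 = 0.221

0.221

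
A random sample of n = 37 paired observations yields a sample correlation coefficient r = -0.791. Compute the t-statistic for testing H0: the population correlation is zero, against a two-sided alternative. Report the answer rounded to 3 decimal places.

-7.649

t = r·√(n−2) / √(1−r²) with r = -0.791, n = 37
  = -0.791·√35 / √(1 − 0.625681)
  = -0.791·5.916080 / 0.611816
  = -4.679619 / 0.611816 = -7.649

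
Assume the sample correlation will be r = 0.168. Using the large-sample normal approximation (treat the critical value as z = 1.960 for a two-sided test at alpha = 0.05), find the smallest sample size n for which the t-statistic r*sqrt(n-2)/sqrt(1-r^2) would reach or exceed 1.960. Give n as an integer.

Need r·√(n−2)/√(1−r²) ≥ 1.960
√(n−2) ≥ 1.960·√(1−0.028224) / 0.168 = 1.960·0.985787 / 0.168 = 11.5008
n−2 ≥ 132.2684  ⇒  n ≥ 134.2684
Smallest integer n = 135

135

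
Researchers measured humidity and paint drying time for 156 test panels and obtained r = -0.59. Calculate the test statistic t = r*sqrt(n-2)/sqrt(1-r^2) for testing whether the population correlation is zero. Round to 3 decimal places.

-9.068

1 − r² = 1 − 0.3481 = 0.6519;  √(1−r²) = 0.807403
√(n−2) = √154 = 12.409674
t = r·√(n−2)/√(1−r²) = -0.59 · 12.409674 / 0.807403 = -9.068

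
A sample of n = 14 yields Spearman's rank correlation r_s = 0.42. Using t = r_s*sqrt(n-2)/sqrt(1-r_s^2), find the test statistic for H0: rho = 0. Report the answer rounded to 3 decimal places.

1.603

1 − r_s² = 1 − 0.1764 = 0.8236;  √(1−r_s²) = 0.907524
√(n−2) = √12 = 3.464102
t = r_s·√(n−2)/√(1−r_s²) = 0.42 · 3.464102 / 0.907524 = 1.603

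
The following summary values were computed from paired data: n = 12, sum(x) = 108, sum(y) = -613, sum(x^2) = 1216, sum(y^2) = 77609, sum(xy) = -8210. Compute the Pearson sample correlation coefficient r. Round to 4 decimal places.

-0.8013

Numerator: nΣxy − (Σx)(Σy) = 12·(-8210) − (108)(-613) = -32316
Denominator: √[(nΣx²−(Σx)²)(nΣy²−(Σy)²)]
  nΣx²−(Σx)² = 12·1216 − 11664 = 2928;  nΣy²−(Σy)² = 12·77609 − 375769 = 555539
  √(2928·555539) = √1626618192 = 40331.3549
r = -32316 / 40331.3549 = -0.8013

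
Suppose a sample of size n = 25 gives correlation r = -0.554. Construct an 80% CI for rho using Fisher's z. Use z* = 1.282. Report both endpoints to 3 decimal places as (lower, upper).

(-0.715, -0.337)

z_r = atanh(-0.554) = -0.624134;  SE = 1/√(n−3) = 1/√22 = 0.213201
z-limits: -0.624134 ± 1.282·0.213201 = -0.624134 ± 0.273324 = [-0.897458, -0.350810]
ρ-limits: (tanh -0.897458, tanh -0.350810) = (-0.715, -0.337)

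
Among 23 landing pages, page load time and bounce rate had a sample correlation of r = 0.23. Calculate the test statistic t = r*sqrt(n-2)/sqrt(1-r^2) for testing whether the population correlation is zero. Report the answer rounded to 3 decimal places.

t = r·√(n−2) / √(1−r²) with r = 0.23, n = 23
  = 0.23·√21 / √(1 − 0.0529)
  = 0.23·4.582576 / 0.973191
  = 1.053992 / 0.973191 = 1.083

1.083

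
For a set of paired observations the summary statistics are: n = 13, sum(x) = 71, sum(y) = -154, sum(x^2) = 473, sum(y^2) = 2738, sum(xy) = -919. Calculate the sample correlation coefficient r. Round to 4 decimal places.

Numerator: nΣxy − (Σx)(Σy) = 13·(-919) − (71)(-154) = -1013
Denominator: √[(nΣx²−(Σx)²)(nΣy²−(Σy)²)]
  nΣx²−(Σx)² = 13·473 − 5041 = 1108;  nΣy²−(Σy)² = 13·2738 − 23716 = 11878
  √(1108·11878) = √13160824 = 3627.7850
r = -1013 / 3627.7850 = -0.2792

-0.2792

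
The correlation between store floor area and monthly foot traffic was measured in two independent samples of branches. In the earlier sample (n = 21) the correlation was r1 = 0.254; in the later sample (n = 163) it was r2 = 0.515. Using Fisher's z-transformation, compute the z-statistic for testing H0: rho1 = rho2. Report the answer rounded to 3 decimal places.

-1.246

z1 = atanh(0.254) = 0.259684,  z2 = atanh(0.515) = 0.569511
SE = √(1/(n1−3) + 1/(n2−3)) = √(1/18 + 1/160) = √(0.0555556 + 0.0062500) = √0.0618056 = 0.248607
z = (z1 − z2)/SE = (0.259684 − 0.569511) / 0.248607 = -0.309827 / 0.248607 = -1.246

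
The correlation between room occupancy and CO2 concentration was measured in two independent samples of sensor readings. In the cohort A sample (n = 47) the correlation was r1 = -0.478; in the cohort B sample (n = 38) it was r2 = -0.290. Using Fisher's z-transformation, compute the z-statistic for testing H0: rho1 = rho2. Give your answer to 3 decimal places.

-0.979

z1 = atanh(-0.478) = -0.520389,  z2 = atanh(-0.290) = -0.298566
SE = √(1/(n1−3) + 1/(n2−3)) = √(1/44 + 1/35) = √(0.0227273 + 0.0285714) = √0.0512987 = 0.226492
z = (z1 − z2)/SE = (-0.520389 − (-0.298566)) / 0.226492 = -0.221823 / 0.226492 = -0.979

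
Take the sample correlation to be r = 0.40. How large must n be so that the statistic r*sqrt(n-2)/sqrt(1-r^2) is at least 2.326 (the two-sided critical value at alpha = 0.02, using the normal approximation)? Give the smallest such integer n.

31

r√(n−2)/√(1−r²) ≥ 2.326  ⇔  n−2 ≥ (2.326)²·(1−r²)/r²
(1−r²)/r² = (1−0.1600)/0.1600 = 5.2500
n ≥ 2 + 5.410276·5.2500 = 2 + 28.4039 = 30.4039
⌈30.4039⌉ = 31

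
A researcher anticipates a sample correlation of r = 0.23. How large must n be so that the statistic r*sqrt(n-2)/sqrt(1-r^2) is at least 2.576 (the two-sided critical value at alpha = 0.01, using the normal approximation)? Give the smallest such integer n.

121

Need r·√(n−2)/√(1−r²) ≥ 2.576
√(n−2) ≥ 2.576·√(1−0.0529) / 0.23 = 2.576·0.973191 / 0.23 = 10.8997
n−2 ≥ 118.8035  ⇒  n ≥ 120.8035
Smallest integer n = 121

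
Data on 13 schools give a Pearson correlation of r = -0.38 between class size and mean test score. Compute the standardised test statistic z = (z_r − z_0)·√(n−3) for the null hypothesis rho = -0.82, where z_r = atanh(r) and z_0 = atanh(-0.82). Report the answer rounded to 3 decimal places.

z_r = atanh(-0.38) = -0.400060,  z_0 = atanh(-0.82) = -1.156817
SE = 1/√(n−3) = 1/√10 = 0.316228
z = (z_r − z_0)/SE = (-0.400060 − (-1.156817)) / 0.316228 = 0.756757 / 0.316228 = 2.393

2.393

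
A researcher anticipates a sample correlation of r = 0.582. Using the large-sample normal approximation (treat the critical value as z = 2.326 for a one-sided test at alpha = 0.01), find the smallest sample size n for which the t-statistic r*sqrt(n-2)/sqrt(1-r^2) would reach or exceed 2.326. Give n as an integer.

13

r√(n−2)/√(1−r²) ≥ 2.326  ⇔  n−2 ≥ (2.326)²·(1−r²)/r²
(1−r²)/r² = (1−0.338724)/0.338724 = 1.9523
n ≥ 2 + 5.410276·1.9523 = 2 + 10.5625 = 12.5625
⌈12.5625⌉ = 13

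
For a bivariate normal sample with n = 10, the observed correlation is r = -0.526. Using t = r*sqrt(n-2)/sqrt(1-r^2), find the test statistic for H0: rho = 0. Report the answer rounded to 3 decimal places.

-1.749

1 − r² = 1 − 0.276676 = 0.723324;  √(1−r²) = 0.850485
√(n−2) = √8 = 2.828427
t = r·√(n−2)/√(1−r²) = -0.526 · 2.828427 / 0.850485 = -1.749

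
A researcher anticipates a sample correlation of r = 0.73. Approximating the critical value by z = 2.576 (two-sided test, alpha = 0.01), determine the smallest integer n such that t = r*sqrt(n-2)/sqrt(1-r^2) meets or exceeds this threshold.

r√(n−2)/√(1−r²) ≥ 2.576  ⇔  n−2 ≥ (2.576)²·(1−r²)/r²
(1−r²)/r² = (1−0.5329)/0.5329 = 0.8765
n ≥ 2 + 6.635776·0.8765 = 2 + 5.8163 = 7.8163
⌈7.8163⌉ = 8

8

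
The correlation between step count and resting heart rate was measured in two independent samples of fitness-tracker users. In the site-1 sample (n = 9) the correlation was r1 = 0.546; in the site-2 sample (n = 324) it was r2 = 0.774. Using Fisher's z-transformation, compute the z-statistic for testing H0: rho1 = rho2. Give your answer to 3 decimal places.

-1.013

z1 = atanh(0.546) = 0.612665,  z2 = atanh(0.774) = 1.030229
SE = √(1/(n1−3) + 1/(n2−3)) = √(1/6 + 1/321) = √(0.1666667 + 0.0031153) = √0.1697820 = 0.412046
z = (z1 − z2)/SE = (0.612665 − 1.030229) / 0.412046 = -0.417564 / 0.412046 = -1.013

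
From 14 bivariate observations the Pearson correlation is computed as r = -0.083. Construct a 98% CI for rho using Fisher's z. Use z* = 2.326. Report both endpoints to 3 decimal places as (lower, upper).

(-0.655, 0.550)

Fisher z: z_r = atanh(r) = ½·ln((1+(-0.083))/(1−(-0.083))) = -0.083191
SE(z) = 1/√(n−3) = 1/√11 = 0.301511
98% ⇒ z* = 2.326; margin = 2.326·0.301511 = 0.701315
CI on z-scale: (-0.784506, 0.618124)
Back-transform: tanh(-0.784506) = -0.655285, tanh(0.618124) = 0.549820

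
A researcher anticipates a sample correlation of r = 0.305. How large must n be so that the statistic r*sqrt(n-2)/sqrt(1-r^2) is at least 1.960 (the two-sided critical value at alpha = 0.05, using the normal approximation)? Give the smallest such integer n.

40

Need r·√(n−2)/√(1−r²) ≥ 1.960
√(n−2) ≥ 1.960·√(1−0.093025) / 0.305 = 1.960·0.952352 / 0.305 = 6.1200
n−2 ≥ 37.4544  ⇒  n ≥ 39.4544
Smallest integer n = 40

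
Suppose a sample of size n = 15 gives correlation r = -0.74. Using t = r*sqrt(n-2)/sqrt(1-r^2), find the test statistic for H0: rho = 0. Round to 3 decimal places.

-3.967

1 − r² = 1 − 0.5476 = 0.4524;  √(1−r²) = 0.672607
√(n−2) = √13 = 3.605551
t = r·√(n−2)/√(1−r²) = -0.74 · 3.605551 / 0.672607 = -3.967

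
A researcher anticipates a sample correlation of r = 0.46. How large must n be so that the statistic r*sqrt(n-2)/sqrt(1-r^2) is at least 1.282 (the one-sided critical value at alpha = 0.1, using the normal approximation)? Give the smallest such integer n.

9

Need r·√(n−2)/√(1−r²) ≥ 1.282
√(n−2) ≥ 1.282·√(1−0.2116) / 0.46 = 1.282·0.887919 / 0.46 = 2.4746
n−2 ≥ 6.1236  ⇒  n ≥ 8.1236
Smallest integer n = 9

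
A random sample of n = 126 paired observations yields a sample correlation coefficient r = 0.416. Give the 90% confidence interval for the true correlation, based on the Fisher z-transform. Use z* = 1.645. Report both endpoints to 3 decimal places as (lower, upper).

(0.286, 0.531)

Fisher z: z_r = atanh(r) = ½·ln((1+0.416)/(1−0.416)) = 0.442845
SE(z) = 1/√(n−3) = 1/√123 = 0.090167
90% ⇒ z* = 1.645; margin = 1.645·0.090167 = 0.148325
CI on z-scale: (0.294520, 0.591170)
Back-transform: tanh(0.294520) = 0.286290, tanh(0.591170) = 0.530737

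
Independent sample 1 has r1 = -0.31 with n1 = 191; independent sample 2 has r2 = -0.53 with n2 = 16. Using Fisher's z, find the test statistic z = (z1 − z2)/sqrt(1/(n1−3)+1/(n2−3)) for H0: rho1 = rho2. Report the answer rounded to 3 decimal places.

z1 = atanh(-0.31) = -0.320545,  z2 = atanh(-0.53) = -0.590145
SE = √(1/(n1−3) + 1/(n2−3)) = √(1/188 + 1/13) = √(0.0053191 + 0.0769231) = √0.0822422 = 0.286779
z = (z1 − z2)/SE = (-0.320545 − (-0.590145)) / 0.286779 = 0.269600 / 0.286779 = 0.940

0.940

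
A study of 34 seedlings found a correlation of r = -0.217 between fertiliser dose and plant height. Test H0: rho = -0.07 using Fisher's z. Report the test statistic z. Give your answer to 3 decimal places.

-0.837

Fisher z: atanh(-0.217) = -0.220506, atanh(-0.07) = -0.070115
z = (z_r − z_0)·√(n−3) = (-0.220506 − (-0.070115))·√31 = -0.150391 · 5.567764 = -0.837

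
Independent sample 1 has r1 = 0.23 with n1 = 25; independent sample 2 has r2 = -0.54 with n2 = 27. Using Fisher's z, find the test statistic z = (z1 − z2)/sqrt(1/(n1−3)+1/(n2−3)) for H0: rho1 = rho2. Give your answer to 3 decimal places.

z1 = atanh(0.23) = 0.234189,  z2 = atanh(-0.54) = -0.604156
SE = √(1/(n1−3) + 1/(n2−3)) = √(1/22 + 1/24) = √(0.0454545 + 0.0416667) = √0.0871212 = 0.295163
z = (z1 − z2)/SE = (0.234189 − (-0.604156)) / 0.295163 = 0.838345 / 0.295163 = 2.840

2.840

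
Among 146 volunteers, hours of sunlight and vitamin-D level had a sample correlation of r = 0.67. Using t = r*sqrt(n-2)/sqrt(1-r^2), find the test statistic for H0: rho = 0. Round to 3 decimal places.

10.830

1 − r² = 1 − 0.4489 = 0.5511;  √(1−r²) = 0.742361
√(n−2) = √144 = 12.000000
t = r·√(n−2)/√(1−r²) = 0.67 · 12.000000 / 0.742361 = 10.830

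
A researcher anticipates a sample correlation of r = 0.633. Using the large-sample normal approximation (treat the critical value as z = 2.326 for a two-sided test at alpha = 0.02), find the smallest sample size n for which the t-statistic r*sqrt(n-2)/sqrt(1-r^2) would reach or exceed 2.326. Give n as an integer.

Need r·√(n−2)/√(1−r²) ≥ 2.326
√(n−2) ≥ 2.326·√(1−0.400689) / 0.633 = 2.326·0.774152 / 0.633 = 2.8447
n−2 ≥ 8.0923  ⇒  n ≥ 10.0923
Smallest integer n = 11

11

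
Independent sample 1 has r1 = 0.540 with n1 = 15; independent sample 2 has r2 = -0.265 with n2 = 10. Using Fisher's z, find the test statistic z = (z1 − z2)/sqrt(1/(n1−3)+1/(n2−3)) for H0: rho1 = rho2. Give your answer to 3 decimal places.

1.841

z1 = atanh(0.540) = 0.604156,  z2 = atanh(-0.265) = -0.271478
SE = √(1/(n1−3) + 1/(n2−3)) = √(1/12 + 1/7) = √(0.0833333 + 0.1428571) = √0.2261904 = 0.475595
z = (z1 − z2)/SE = (0.604156 − (-0.271478)) / 0.475595 = 0.875634 / 0.475595 = 1.841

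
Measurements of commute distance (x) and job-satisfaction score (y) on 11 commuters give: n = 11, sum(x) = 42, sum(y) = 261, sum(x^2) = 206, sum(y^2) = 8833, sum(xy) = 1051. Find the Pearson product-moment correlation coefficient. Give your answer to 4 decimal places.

S_xy = nΣxy − ΣxΣy = 11·1051 − 42·261 = 11561 − 10962 = 599
S_xx = nΣx² − (Σx)² = 11·206 − 42² = 2266 − 1764 = 502
S_yy = nΣy² − (Σy)² = 11·8833 − 261² = 97163 − 68121 = 29042
r = S_xy / √(S_xx·S_yy) = 599 / √(502·29042) = 599 / √14579084 = 599 / 3818.2567 = 0.1569

0.1569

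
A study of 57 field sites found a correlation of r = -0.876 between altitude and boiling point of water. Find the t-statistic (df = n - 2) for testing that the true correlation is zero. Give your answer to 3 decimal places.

t = r·√(n−2) / √(1−r²) with r = -0.876, n = 57
  = -0.876·√55 / √(1 − 0.767376)
  = -0.876·7.416198 / 0.482311
  = -6.496589 / 0.482311 = -13.470

-13.470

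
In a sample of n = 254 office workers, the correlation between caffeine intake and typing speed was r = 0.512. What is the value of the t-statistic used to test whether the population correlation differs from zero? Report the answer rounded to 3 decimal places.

1 − r² = 1 − 0.262144 = 0.737856;  √(1−r²) = 0.858985
√(n−2) = √252 = 15.874508
t = r·√(n−2)/√(1−r²) = 0.512 · 15.874508 / 0.858985 = 9.462

9.462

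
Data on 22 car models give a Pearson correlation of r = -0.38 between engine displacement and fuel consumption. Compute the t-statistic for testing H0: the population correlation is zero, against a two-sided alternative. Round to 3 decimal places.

t = r·√(n−2) / √(1−r²) with r = -0.38, n = 22
  = -0.38·√20 / √(1 − 0.1444)
  = -0.38·4.472136 / 0.924986
  = -1.699412 / 0.924986 = -1.837

-1.837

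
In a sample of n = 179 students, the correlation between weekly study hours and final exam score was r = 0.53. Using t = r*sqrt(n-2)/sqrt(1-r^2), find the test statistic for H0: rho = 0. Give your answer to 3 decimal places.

8.315

1 − r² = 1 − 0.2809 = 0.7191;  √(1−r²) = 0.847998
√(n−2) = √177 = 13.304135
t = r·√(n−2)/√(1−r²) = 0.53 · 13.304135 / 0.847998 = 8.315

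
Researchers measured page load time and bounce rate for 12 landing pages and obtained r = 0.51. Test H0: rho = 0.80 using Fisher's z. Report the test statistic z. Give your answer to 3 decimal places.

Fisher z: atanh(0.51) = 0.562730, atanh(0.80) = 1.098612
z = (z_r − z_0)·√(n−3) = (0.562730 − 1.098612)·√9 = -0.535882 · 3.000000 = -1.608

-1.608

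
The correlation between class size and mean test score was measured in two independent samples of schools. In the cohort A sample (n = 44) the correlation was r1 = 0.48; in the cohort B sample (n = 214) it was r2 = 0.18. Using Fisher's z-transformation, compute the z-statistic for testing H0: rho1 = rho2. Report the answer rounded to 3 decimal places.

Fisher z-transforms: z1 = atanh(0.48) = 0.522984, z2 = atanh(0.18) = 0.181983; difference d = 0.341001
Var(d) = 1/41 + 1/211 = 0.0243902 + 0.0047393 = 0.0291295
z = d/√Var(d) = 0.341001 / √0.0291295 = 0.341001 / 0.170674 = 1.998

1.998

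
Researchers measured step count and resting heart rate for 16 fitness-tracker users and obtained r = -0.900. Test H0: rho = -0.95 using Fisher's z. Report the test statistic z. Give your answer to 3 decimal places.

z_r = atanh(-0.900) = -1.472219,  z_0 = atanh(-0.95) = -1.831781
SE = 1/√(n−3) = 1/√13 = 0.277350
z = (z_r − z_0)/SE = (-1.472219 − (-1.831781)) / 0.277350 = 0.359562 / 0.277350 = 1.296

1.296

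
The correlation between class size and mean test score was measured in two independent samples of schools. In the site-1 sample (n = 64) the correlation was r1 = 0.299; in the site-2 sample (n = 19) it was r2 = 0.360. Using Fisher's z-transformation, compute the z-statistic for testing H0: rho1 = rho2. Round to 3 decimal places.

-0.244

Fisher z-transforms: z1 = atanh(0.299) = 0.308421, z2 = atanh(0.360) = 0.376886; difference d = -0.068465
Var(d) = 1/61 + 1/16 = 0.0163934 + 0.0625000 = 0.0788934
z = d/√Var(d) = -0.068465 / √0.0788934 = -0.068465 / 0.280880 = -0.244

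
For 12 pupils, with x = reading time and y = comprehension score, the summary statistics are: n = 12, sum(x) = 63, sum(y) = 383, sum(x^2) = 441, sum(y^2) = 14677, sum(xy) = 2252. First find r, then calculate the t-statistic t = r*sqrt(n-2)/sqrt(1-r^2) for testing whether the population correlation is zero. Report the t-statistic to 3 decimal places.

Numerator: nΣxy − (Σx)(Σy) = 12·2252 − (63)(383) = 2895
Denominator: √[(nΣx²−(Σx)²)(nΣy²−(Σy)²)]
  nΣx²−(Σx)² = 12·441 − 3969 = 1323;  nΣy²−(Σy)² = 12·14677 − 146689 = 29435
  √(1323·29435) = √38942505 = 6240.3930
r = 2895 / 6240.3930 = 0.4639
t = r·√(n−2)/√(1−r²) = 0.4639·√10 / √(1−0.215203) = 1.466981 / 0.885888 = 1.656

1.656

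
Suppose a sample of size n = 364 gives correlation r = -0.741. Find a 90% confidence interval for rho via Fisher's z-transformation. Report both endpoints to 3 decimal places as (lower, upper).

Fisher z: z_r = atanh(r) = ½·ln((1+(-0.741))/(1−(-0.741))) = -0.952693
SE(z) = 1/√(n−3) = 1/√361 = 0.052632
90% ⇒ z* = 1.645; margin = 1.645·0.052632 = 0.086580
CI on z-scale: (-1.039273, -0.866113)
Back-transform: tanh(-1.039273) = -0.777601, tanh(-0.866113) = -0.699394

(-0.778, -0.699)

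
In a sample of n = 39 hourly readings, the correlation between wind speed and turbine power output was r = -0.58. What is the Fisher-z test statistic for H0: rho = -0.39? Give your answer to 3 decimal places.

-1.504

z_r = atanh(-0.58) = -0.662463,  z_0 = atanh(-0.39) = -0.411800
SE = 1/√(n−3) = 1/√36 = 0.166667
z = (z_r − z_0)/SE = (-0.662463 − (-0.411800)) / 0.166667 = -0.250663 / 0.166667 = -1.504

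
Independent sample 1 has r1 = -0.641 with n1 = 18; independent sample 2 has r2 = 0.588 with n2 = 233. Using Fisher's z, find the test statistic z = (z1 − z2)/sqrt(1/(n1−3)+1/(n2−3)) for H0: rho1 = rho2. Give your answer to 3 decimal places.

-5.383

z1 = atanh(-0.641) = -0.759869,  z2 = atanh(0.588) = 0.674604
SE = √(1/(n1−3) + 1/(n2−3)) = √(1/15 + 1/230) = √(0.0666667 + 0.0043478) = √0.0710145 = 0.266485
z = (z1 − z2)/SE = (-0.759869 − 0.674604) / 0.266485 = -1.434473 / 0.266485 = -5.383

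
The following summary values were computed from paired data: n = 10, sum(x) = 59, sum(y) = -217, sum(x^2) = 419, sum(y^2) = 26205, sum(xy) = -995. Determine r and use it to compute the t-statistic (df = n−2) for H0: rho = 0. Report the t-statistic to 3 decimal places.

Numerator: nΣxy − (Σx)(Σy) = 10·(-995) − (59)(-217) = 2853
Denominator: √[(nΣx²−(Σx)²)(nΣy²−(Σy)²)]
  nΣx²−(Σx)² = 10·419 − 3481 = 709;  nΣy²−(Σy)² = 10·26205 − 47089 = 214961
  √(709·214961) = √152407349 = 12345.3371
r = 2853 / 12345.3371 = 0.2311
t = r·√(n−2)/√(1−r²) = 0.2311·√8 / √(1−0.053407) = 0.653650 / 0.972930 = 0.672

0.672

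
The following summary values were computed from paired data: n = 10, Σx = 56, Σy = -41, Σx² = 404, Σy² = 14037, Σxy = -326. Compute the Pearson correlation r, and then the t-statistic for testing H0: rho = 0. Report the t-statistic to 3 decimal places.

-0.244

S_xy = nΣxy − ΣxΣy = 10·(-326) − 56·(-41) = -3260 − (-2296) = -964
S_xx = nΣx² − (Σx)² = 10·404 − 56² = 4040 − 3136 = 904
S_yy = nΣy² − (Σy)² = 10·14037 − (-41)² = 140370 − 1681 = 138689
r = S_xy / √(S_xx·S_yy) = -964 / √(904·138689) = -964 / √125374856 = -964 / 11197.0914 = -0.0861
t = r·√(n−2)/√(1−r²) = -0.0861·√8 / √(1−0.007413) = -0.243528 / 0.996287 = -0.244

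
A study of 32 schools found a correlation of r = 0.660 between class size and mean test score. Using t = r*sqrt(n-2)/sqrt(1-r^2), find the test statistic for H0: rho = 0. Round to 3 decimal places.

4.812

t = r·√(n−2) / √(1−r²) with r = 0.660, n = 32
  = 0.660·√30 / √(1 − 0.435600)
  = 0.660·5.477226 / 0.751266
  = 3.614969 / 0.751266 = 4.812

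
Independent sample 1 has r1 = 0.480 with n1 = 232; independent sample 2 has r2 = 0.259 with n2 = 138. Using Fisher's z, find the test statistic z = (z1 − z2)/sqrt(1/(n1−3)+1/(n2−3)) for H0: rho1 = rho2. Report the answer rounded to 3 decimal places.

z1 = atanh(0.480) = 0.522984,  z2 = atanh(0.259) = 0.265036
SE = √(1/(n1−3) + 1/(n2−3)) = √(1/229 + 1/135) = √(0.0043668 + 0.0074074) = √0.0117742 = 0.108509
z = (z1 − z2)/SE = (0.522984 − 0.265036) / 0.108509 = 0.257948 / 0.108509 = 2.377

2.377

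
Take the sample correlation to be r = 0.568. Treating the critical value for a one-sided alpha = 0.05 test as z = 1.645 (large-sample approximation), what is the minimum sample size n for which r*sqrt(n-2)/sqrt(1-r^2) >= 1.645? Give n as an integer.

8

r√(n−2)/√(1−r²) ≥ 1.645  ⇔  n−2 ≥ (1.645)²·(1−r²)/r²
(1−r²)/r² = (1−0.322624)/0.322624 = 2.0996
n ≥ 2 + 2.706025·2.0996 = 2 + 5.6816 = 7.6816
⌈7.6816⌉ = 8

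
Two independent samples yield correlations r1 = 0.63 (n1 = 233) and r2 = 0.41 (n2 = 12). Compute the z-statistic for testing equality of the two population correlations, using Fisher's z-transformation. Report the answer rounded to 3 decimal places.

0.900

Fisher z-transforms: z1 = atanh(0.63) = 0.741416, z2 = atanh(0.41) = 0.435611; difference d = 0.305805
Var(d) = 1/230 + 1/9 = 0.0043478 + 0.1111111 = 0.1154589
z = d/√Var(d) = 0.305805 / √0.1154589 = 0.305805 / 0.339792 = 0.900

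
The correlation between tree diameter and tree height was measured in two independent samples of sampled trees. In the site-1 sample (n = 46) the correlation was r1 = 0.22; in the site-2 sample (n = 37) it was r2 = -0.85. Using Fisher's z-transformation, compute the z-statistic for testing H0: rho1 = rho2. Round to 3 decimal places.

Fisher z-transforms: z1 = atanh(0.22) = 0.223656, z2 = atanh(-0.85) = -1.256153; difference d = 1.479809
Var(d) = 1/43 + 1/34 = 0.0232558 + 0.0294118 = 0.0526676
z = d/√Var(d) = 1.479809 / √0.0526676 = 1.479809 / 0.229494 = 6.448

6.448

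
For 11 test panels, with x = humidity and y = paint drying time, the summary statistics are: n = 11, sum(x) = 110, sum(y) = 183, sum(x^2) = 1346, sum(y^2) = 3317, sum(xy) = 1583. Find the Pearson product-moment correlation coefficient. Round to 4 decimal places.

-0.9539

S_xy = nΣxy − ΣxΣy = 11·1583 − 110·183 = 17413 − 20130 = -2717
S_xx = nΣx² − (Σx)² = 11·1346 − 110² = 14806 − 12100 = 2706
S_yy = nΣy² − (Σy)² = 11·3317 − 183² = 36487 − 33489 = 2998
r = S_xy / √(S_xx·S_yy) = -2717 / √(2706·2998) = -2717 / √8112588 = -2717 / 2848.2605 = -0.9539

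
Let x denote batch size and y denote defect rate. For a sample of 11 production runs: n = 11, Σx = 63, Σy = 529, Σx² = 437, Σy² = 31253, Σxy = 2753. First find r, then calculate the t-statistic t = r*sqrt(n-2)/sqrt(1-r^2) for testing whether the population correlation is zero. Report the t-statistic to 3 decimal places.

S_xy = nΣxy − ΣxΣy = 11·2753 − 63·529 = 30283 − 33327 = -3044
S_xx = nΣx² − (Σx)² = 11·437 − 63² = 4807 − 3969 = 838
S_yy = nΣy² − (Σy)² = 11·31253 − 529² = 343783 − 279841 = 63942
r = S_xy / √(S_xx·S_yy) = -3044 / √(838·63942) = -3044 / √53583396 = -3044 / 7320.0680 = -0.4158
t = r·√(n−2)/√(1−r²) = -0.4158·√9 / √(1−0.172890) = -1.247400 / 0.909456 = -1.372

-1.372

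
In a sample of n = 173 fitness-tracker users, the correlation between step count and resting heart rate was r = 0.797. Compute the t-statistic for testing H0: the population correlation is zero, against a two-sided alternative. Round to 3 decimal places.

17.256

t = r·√(n−2) / √(1−r²) with r = 0.797, n = 173
  = 0.797·√171 / √(1 − 0.635209)
  = 0.797·13.076697 / 0.603979
  = 10.422128 / 0.603979 = 17.256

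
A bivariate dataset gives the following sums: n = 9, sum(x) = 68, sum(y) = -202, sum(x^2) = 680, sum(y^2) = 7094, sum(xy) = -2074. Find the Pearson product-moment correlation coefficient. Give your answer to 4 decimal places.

-0.8397

S_xy = nΣxy − ΣxΣy = 9·(-2074) − 68·(-202) = -18666 − (-13736) = -4930
S_xx = nΣx² − (Σx)² = 9·680 − 68² = 6120 − 4624 = 1496
S_yy = nΣy² − (Σy)² = 9·7094 − (-202)² = 63846 − 40804 = 23042
r = S_xy / √(S_xx·S_yy) = -4930 / √(1496·23042) = -4930 / √34470832 = -4930 / 5871.1866 = -0.8397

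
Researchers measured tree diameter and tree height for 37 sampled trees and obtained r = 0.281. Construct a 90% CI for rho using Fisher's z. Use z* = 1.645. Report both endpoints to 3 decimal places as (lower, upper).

z_r = atanh(0.281) = 0.288767;  SE = 1/√(n−3) = 1/√34 = 0.171499
z-limits: 0.288767 ± 1.645·0.171499 = 0.288767 ± 0.282116 = [0.006651, 0.570883]
ρ-limits: (tanh 0.006651, tanh 0.570883) = (0.007, 0.516)

(0.007, 0.516)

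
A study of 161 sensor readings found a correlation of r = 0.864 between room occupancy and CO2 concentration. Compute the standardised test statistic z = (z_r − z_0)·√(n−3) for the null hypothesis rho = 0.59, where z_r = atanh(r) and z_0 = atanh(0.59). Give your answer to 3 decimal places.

z_r = atanh(0.864) = 1.308913,  z_0 = atanh(0.59) = 0.677666
SE = 1/√(n−3) = 1/√158 = 0.079556
z = (z_r − z_0)/SE = (1.308913 − 0.677666) / 0.079556 = 0.631247 / 0.079556 = 7.935

7.935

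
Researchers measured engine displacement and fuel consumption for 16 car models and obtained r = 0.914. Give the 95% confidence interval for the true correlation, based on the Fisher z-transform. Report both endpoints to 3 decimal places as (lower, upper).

z_r = atanh(0.914) = 1.551302;  SE = 1/√(n−3) = 1/√13 = 0.277350
z-limits: 1.551302 ± 1.960·0.277350 = 1.551302 ± 0.543606 = [1.007696, 2.094908]
ρ-limits: (tanh 1.007696, tanh 2.094908) = (0.765, 0.970)

(0.765, 0.970)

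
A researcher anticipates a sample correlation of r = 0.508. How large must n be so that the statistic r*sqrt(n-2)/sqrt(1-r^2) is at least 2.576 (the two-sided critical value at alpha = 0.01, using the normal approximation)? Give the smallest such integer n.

Need r·√(n−2)/√(1−r²) ≥ 2.576
√(n−2) ≥ 2.576·√(1−0.258064) / 0.508 = 2.576·0.861357 / 0.508 = 4.3678
n−2 ≥ 19.0777  ⇒  n ≥ 21.0777
Smallest integer n = 22

22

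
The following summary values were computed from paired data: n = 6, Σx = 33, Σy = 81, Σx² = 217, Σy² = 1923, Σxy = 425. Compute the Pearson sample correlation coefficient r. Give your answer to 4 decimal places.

S_xy = nΣxy − ΣxΣy = 6·425 − 33·81 = 2550 − 2673 = -123
S_xx = nΣx² − (Σx)² = 6·217 − 33² = 1302 − 1089 = 213
S_yy = nΣy² − (Σy)² = 6·1923 − 81² = 11538 − 6561 = 4977
r = S_xy / √(S_xx·S_yy) = -123 / √(213·4977) = -123 / √1060101 = -123 / 1029.6121 = -0.1195

-0.1195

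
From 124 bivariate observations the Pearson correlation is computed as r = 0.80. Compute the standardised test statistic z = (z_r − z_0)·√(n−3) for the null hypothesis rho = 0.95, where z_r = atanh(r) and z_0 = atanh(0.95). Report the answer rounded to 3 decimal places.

Fisher z: atanh(0.80) = 1.098612, atanh(0.95) = 1.831781
z = (z_r − z_0)·√(n−3) = (1.098612 − 1.831781)·√121 = -0.733169 · 11.000000 = -8.065

-8.065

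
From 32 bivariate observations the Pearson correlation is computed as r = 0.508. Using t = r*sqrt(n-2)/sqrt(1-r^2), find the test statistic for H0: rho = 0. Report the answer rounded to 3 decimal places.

t = r·√(n−2) / √(1−r²) with r = 0.508, n = 32
  = 0.508·√30 / √(1 − 0.258064)
  = 0.508·5.477226 / 0.861357
  = 2.782431 / 0.861357 = 3.230

3.230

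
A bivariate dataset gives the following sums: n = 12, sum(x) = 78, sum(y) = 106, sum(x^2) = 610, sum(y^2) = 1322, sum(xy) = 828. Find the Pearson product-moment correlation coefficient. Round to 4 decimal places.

0.6974

S_xy = nΣxy − ΣxΣy = 12·828 − 78·106 = 9936 − 8268 = 1668
S_xx = nΣx² − (Σx)² = 12·610 − 78² = 7320 − 6084 = 1236
S_yy = nΣy² − (Σy)² = 12·1322 − 106² = 15864 − 11236 = 4628
r = S_xy / √(S_xx·S_yy) = 1668 / √(1236·4628) = 1668 / √5720208 = 1668 / 2391.6956 = 0.6974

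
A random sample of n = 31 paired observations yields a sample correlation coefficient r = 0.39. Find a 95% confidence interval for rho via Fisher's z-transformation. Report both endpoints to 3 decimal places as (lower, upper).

(0.041, 0.654)

Fisher z: z_r = atanh(r) = ½·ln((1+0.39)/(1−0.39)) = 0.411800
SE(z) = 1/√(n−3) = 1/√28 = 0.188982
95% ⇒ z* = 1.960; margin = 1.960·0.188982 = 0.370405
CI on z-scale: (0.041395, 0.782205)
Back-transform: tanh(0.041395) = 0.041371, tanh(0.782205) = 0.653970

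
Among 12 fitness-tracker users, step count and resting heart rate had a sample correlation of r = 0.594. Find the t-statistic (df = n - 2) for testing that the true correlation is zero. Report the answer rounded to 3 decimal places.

2.335

1 − r² = 1 − 0.352836 = 0.647164;  √(1−r²) = 0.804465
√(n−2) = √10 = 3.162278
t = r·√(n−2)/√(1−r²) = 0.594 · 3.162278 / 0.804465 = 2.335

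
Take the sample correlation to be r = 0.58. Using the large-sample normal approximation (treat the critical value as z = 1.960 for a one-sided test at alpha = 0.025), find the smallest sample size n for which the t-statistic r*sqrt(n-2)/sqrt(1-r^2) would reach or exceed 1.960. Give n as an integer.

10

Need r·√(n−2)/√(1−r²) ≥ 1.960
√(n−2) ≥ 1.960·√(1−0.3364) / 0.58 = 1.960·0.814616 / 0.58 = 2.7528
n−2 ≥ 7.5779  ⇒  n ≥ 9.5779
Smallest integer n = 10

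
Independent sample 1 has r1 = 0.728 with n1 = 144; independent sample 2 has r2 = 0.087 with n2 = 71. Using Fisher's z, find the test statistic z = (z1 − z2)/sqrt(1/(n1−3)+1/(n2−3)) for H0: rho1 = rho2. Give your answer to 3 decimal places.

Fisher z-transforms: z1 = atanh(0.728) = 0.924459, z2 = atanh(0.087) = 0.087221; difference d = 0.837238
Var(d) = 1/141 + 1/68 = 0.0070922 + 0.0147059 = 0.0217981
z = d/√Var(d) = 0.837238 / √0.0217981 = 0.837238 / 0.147642 = 5.671

5.671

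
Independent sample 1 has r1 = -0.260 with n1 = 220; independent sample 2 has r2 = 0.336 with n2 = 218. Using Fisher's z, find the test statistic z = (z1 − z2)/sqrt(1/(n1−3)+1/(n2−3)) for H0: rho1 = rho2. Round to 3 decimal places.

-6.398

z1 = atanh(-0.260) = -0.266108,  z2 = atanh(0.336) = 0.349577
SE = √(1/(n1−3) + 1/(n2−3)) = √(1/217 + 1/215) = √(0.0046083 + 0.0046512) = √0.0092595 = 0.096226
z = (z1 − z2)/SE = (-0.266108 − 0.349577) / 0.096226 = -0.615685 / 0.096226 = -6.398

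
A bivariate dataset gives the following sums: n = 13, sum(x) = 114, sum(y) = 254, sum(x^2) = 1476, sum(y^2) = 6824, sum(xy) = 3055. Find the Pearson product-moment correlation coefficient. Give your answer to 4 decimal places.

0.8790

Numerator: nΣxy − (Σx)(Σy) = 13·3055 − (114)(254) = 10759
Denominator: √[(nΣx²−(Σx)²)(nΣy²−(Σy)²)]
  nΣx²−(Σx)² = 13·1476 − 12996 = 6192;  nΣy²−(Σy)² = 13·6824 − 64516 = 24196
  √(6192·24196) = √149821632 = 12240.1647
r = 10759 / 12240.1647 = 0.8790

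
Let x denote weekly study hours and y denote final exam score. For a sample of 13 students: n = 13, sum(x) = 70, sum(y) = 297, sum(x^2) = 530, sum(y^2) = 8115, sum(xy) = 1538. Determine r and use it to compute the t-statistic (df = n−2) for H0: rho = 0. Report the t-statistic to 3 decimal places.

S_xy = nΣxy − ΣxΣy = 13·1538 − 70·297 = 19994 − 20790 = -796
S_xx = nΣx² − (Σx)² = 13·530 − 70² = 6890 − 4900 = 1990
S_yy = nΣy² − (Σy)² = 13·8115 − 297² = 105495 − 88209 = 17286
r = S_xy / √(S_xx·S_yy) = -796 / √(1990·17286) = -796 / √34399140 = -796 / 5865.0780 = -0.1357
t = r·√(n−2)/√(1−r²) = -0.1357·√11 / √(1−0.018414) = -0.450066 / 0.990750 = -0.454

-0.454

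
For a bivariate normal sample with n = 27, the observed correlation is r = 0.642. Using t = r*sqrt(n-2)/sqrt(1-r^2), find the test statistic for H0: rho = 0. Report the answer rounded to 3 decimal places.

4.187

t = r·√(n−2) / √(1−r²) with r = 0.642, n = 27
  = 0.642·√25 / √(1 − 0.412164)
  = 0.642·5.000000 / 0.766705
  = 3.210000 / 0.766705 = 4.187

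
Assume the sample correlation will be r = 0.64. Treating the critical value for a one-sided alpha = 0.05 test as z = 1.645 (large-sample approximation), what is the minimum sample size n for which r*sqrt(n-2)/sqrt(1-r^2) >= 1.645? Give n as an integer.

6

r√(n−2)/√(1−r²) ≥ 1.645  ⇔  n−2 ≥ (1.645)²·(1−r²)/r²
(1−r²)/r² = (1−0.4096)/0.4096 = 1.4414
n ≥ 2 + 2.706025·1.4414 = 2 + 3.9005 = 5.9005
⌈5.9005⌉ = 6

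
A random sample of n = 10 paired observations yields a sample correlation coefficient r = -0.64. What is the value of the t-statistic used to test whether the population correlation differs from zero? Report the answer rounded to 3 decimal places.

t = r·√(n−2) / √(1−r²) with r = -0.64, n = 10
  = -0.64·√8 / √(1 − 0.4096)
  = -0.64·2.828427 / 0.768375
  = -1.810193 / 0.768375 = -2.356

-2.356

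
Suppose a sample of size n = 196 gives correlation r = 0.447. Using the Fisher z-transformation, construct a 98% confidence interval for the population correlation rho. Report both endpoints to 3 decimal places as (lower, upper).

Fisher z: z_r = atanh(r) = ½·ln((1+0.447)/(1−0.447)) = 0.480945
SE(z) = 1/√(n−3) = 1/√193 = 0.071982
98% ⇒ z* = 2.326; margin = 2.326·0.071982 = 0.167430
CI on z-scale: (0.313515, 0.648375)
Back-transform: tanh(0.313515) = 0.303631, tanh(0.648375) = 0.570575

(0.304, 0.571)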